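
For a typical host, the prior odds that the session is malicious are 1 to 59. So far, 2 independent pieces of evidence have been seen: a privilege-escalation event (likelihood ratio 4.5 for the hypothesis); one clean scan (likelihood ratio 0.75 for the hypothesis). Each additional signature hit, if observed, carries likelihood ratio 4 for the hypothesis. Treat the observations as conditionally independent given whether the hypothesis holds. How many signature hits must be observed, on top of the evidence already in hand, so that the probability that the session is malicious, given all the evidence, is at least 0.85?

4

Prior odds = 1/59.
Combined Bayes factor of the evidence already in hand = 4.5 × 0.75 = 3.375.
Odds after that evidence = (1/59) × 3.375 = 27/472.
Target odds = 0.85/0.15 = 17/3.
Need 4ⁿ ≥ 17/3 ÷ (27/472) = 8024/81.
4³ = 64 falls short of 8024/81 but 4⁴ = 256 reaches it, so n = 4.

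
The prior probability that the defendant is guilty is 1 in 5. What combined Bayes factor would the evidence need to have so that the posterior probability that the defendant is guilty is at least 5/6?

20

Prior odds = 0.2/0.8 = 0.25.
Target odds = (5/6)/(1/6) = 5.
Required Bayes factor = 5 ÷ 0.25 = 20.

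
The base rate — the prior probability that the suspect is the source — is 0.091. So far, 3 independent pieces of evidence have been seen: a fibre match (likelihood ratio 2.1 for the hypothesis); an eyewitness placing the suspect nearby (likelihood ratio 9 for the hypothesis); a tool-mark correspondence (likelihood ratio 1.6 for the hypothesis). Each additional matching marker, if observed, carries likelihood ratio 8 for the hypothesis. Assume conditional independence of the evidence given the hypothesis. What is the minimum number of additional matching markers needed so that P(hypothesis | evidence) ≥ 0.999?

Prior odds = 0.091/0.909 = 91/909.
Combined Bayes factor of the evidence already in hand = 2.1 × 9 × 1.6 = 30.24.
Odds after that evidence = (91/909) × 30.24 = 7644/2525.
Target odds = 0.999/0.001 = 999.
Need 8ⁿ ≥ 999 ÷ (7644/2525) = 840825/2548.
8² = 64 falls short of 840825/2548 but 8³ = 512 reaches it, so n = 3.

3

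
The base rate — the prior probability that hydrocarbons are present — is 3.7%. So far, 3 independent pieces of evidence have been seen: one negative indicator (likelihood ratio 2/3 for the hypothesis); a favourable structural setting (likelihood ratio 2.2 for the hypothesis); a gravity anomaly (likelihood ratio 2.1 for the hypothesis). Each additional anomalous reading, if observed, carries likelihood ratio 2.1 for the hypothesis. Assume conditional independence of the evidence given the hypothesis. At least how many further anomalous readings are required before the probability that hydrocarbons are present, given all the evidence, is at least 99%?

Prior odds = 0.037/0.963 = 37/963.
Combined Bayes factor of the evidence already in hand = (2/3) × 2.2 × 2.1 = 3.08.
Odds after that evidence = (37/963) × 3.08 = 2849/24075.
Target odds = 0.99/0.01 = 99.
Need 2.1ⁿ ≥ 99 ÷ (2849/24075) = 216675/259.
2.1⁹ ≈794.28 falls short of 216675/259 but 2.1¹⁰ ≈1667.99 reaches it, so n = 10.

10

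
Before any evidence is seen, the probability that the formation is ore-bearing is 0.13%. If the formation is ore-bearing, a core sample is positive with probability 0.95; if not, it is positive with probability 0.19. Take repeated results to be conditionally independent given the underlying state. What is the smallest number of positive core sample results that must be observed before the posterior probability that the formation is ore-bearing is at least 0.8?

Prior odds: 0.0013 ÷ 0.9987 = 13/9987.
Likelihood ratio of a positive = 0.95/0.19 = 5.
Target posterior odds = 0.8/0.2 = 4.
Need (13/9987) × 5ⁿ ≥ 4, i.e. 5ⁿ ≥ 39948/13.
5⁴ = 625 falls short of 39948/13 but 5⁵ = 3125 reaches it, so n = 5.

5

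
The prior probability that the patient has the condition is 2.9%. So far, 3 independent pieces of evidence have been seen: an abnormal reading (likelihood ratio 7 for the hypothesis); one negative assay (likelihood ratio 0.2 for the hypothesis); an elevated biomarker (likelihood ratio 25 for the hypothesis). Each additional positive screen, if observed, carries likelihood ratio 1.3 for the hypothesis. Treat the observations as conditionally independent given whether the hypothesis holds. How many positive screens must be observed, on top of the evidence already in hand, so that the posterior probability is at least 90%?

9

Prior odds = 0.029/0.971 = 29/971.
Combined Bayes factor of the evidence already in hand = 7 × 0.2 × 25 = 35.
Odds after that evidence = (29/971) × 35 = 1015/971.
Target odds = 0.9/0.1 = 9.
Need 1.3ⁿ ≥ 9 ÷ (1015/971) = 8739/1015.
1.3⁸ = 815730721/100000000 falls short of 8739/1015 but 1.3⁹ ≈10.6045 reaches it, so n = 9.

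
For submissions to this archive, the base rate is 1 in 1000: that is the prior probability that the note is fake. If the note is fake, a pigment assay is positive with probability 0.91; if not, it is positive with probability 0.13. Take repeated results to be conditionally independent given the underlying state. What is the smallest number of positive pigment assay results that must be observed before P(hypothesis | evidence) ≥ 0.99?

6

Prior odds: 0.001 ÷ 0.999 = 1/999.
Likelihood ratio of a positive = 0.91/0.13 = 7.
Target odds: 0.99 ÷ 0.01 = 99.
Require 7ⁿ ≥ 99 ÷ (1/999) = 98901.
7⁵ = 16807 falls short of 98901 but 7⁶ = 117649 reaches it, so n = 6.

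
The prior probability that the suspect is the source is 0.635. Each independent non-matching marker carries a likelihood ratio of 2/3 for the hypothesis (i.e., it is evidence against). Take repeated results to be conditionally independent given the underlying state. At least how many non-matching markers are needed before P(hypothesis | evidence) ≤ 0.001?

Prior odds = 0.635/0.365 = 127/73.
Likelihood ratio per non-matching marker = 2/3.
Target posterior odds = 0.001/0.999 = 1/999.
Require (2/3)ⁿ ≤ 1/999 ÷ (127/73) = 73/126873.
(2/3)¹⁸ = 262144/387420489 is still above 73/126873 but (2/3)¹⁹ ≈0.000451093 is at or below it, so n = 19.

19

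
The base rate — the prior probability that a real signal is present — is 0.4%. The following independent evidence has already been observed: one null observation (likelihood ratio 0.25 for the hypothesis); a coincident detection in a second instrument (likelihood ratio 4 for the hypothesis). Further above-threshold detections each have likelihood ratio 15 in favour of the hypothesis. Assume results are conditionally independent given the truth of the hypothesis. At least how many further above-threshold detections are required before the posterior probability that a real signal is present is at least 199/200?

Prior odds = 0.004/0.996 = 1/249.
Combined Bayes factor of the evidence already in hand = 0.25 × 4 = 1.
Odds after that evidence = (1/249) × 1 = 1/249.
Target odds = 0.995/0.005 = 199.
Need 15ⁿ ≥ 199 ÷ (1/249) = 49551.
15³ = 3375 falls short of 49551 but 15⁴ = 50625 reaches it, so n = 4.

4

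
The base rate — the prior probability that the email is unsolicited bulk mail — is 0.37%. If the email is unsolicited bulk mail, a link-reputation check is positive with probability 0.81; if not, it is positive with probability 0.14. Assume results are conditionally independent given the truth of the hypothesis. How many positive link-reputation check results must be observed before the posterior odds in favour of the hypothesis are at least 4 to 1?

Prior odds = 0.0037/0.9963 = 37/9963.
Likelihood ratio of a positive = 0.81/0.14 = 81/14.
Target odds = 4.
Need (37/9963) × (81/14)ⁿ ≥ 4, i.e. (81/14)ⁿ ≥ 39852/37.
(81/14)³ = 531441/2744 falls short of 39852/37 but (81/14)⁴ = 43046721/38416 reaches it, so n = 4.

4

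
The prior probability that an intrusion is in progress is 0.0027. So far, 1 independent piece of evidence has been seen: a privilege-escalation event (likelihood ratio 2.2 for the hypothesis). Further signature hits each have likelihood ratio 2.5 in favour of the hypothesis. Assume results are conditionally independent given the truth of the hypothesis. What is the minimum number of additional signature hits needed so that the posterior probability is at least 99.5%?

Prior odds = 0.0027/0.9973 = 27/9973.
Bayes factor of the evidence already in hand = 2.2.
Odds after that evidence = (27/9973) × 2.2 = 297/49865.
Target odds = 0.995/0.005 = 199.
Need 2.5ⁿ ≥ 199 ÷ (297/49865) = 9923135/297.
2.5¹¹ = 48828125/2048 falls short of 9923135/297 but 2.5¹² = 244140625/4096 reaches it, so n = 12.

12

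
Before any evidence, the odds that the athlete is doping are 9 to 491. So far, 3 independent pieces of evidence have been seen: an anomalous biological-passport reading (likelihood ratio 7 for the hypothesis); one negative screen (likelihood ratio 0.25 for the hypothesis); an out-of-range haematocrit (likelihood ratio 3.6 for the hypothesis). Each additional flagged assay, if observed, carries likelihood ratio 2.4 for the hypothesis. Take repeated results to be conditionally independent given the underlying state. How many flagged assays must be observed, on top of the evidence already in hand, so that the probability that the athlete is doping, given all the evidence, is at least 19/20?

Prior odds = 9/491.
Combined Bayes factor of the evidence already in hand = 7 × 0.25 × 3.6 = 6.3.
Odds after that evidence = (9/491) × 6.3 = 567/4910.
Target odds = 0.95/0.05 = 19.
Need 2.4ⁿ ≥ 19 ÷ (567/4910) = 93290/567.
2.4⁵ = 79.62624 falls short of 93290/567 but 2.4⁶ = 2985984/15625 reaches it, so n = 6.

6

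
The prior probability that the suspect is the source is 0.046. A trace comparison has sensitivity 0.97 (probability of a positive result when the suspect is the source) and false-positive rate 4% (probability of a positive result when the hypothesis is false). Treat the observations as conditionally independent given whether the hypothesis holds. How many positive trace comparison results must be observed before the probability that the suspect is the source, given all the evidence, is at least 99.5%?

Prior odds: 0.046 ÷ 0.954 = 23/477.
Likelihood ratio of a positive result = 0.97/0.04 = 24.25.
Target odds: 0.995 ÷ 0.005 = 199.
Need (23/477) × 24.25ⁿ ≥ 199, i.e. 24.25ⁿ ≥ 94923/23.
24.25² = 588.0625 falls short of 94923/23 but 24.25³ = 912673/64 reaches it, so n = 3.

3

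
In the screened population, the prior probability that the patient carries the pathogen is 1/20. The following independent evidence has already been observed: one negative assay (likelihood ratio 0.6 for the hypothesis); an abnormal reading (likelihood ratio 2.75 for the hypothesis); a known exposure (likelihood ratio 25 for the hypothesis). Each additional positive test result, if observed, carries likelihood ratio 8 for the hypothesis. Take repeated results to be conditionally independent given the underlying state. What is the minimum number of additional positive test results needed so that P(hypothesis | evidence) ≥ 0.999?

Prior odds = 0.05/0.95 = 1/19.
Combined Bayes factor of the evidence already in hand = 0.6 × 2.75 × 25 = 41.25.
Odds after that evidence = (1/19) × 41.25 = 165/76.
Target odds = 0.999/0.001 = 999.
Need 8ⁿ ≥ 999 ÷ (165/76) = 25308/55.
8² = 64 falls short of 25308/55 but 8³ = 512 reaches it, so n = 3.

3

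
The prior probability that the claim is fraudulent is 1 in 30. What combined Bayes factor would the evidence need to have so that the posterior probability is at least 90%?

261

Prior odds = (1/30)/(29/30) = 1/29.
Target odds = 0.9/0.1 = 9.
Required Bayes factor = 9 ÷ (1/29) = 261.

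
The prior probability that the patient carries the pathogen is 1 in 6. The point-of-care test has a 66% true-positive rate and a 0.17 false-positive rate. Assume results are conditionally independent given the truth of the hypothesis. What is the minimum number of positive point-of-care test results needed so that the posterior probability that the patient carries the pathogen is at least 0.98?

5

Prior odds: (1/6) ÷ (5/6) = 0.2.
Likelihood ratio of a positive result = 0.66/0.17 = 66/17.
Target odds: 0.98 ÷ 0.02 = 49.
Require (66/17)ⁿ ≥ 49 ÷ 0.2 = 245.
(66/17)⁴ = 18974736/83521 falls short of 245 but (66/17)⁵ ≈882.013 reaches it, so n = 5.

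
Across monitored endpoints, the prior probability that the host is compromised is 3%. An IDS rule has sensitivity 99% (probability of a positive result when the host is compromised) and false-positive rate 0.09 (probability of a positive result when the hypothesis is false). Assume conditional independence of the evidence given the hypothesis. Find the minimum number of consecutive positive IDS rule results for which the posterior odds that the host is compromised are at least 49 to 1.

4

Prior odds: 0.03 ÷ 0.97 = 3/97.
Likelihood ratio of a positive result = 0.99/0.09 = 11.
Target odds = 49.
Need (3/97) × 11ⁿ ≥ 49, i.e. 11ⁿ ≥ 4753/3.
11³ = 1331 falls short of 4753/3 but 11⁴ = 14641 reaches it, so n = 4.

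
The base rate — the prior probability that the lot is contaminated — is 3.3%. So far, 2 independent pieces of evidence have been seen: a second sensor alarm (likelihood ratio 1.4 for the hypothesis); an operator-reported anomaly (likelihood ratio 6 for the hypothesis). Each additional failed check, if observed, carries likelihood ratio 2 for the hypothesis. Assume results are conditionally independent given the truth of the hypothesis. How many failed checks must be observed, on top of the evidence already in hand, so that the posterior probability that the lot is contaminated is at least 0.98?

8

Prior odds = 0.033/0.967 = 33/967.
Combined Bayes factor of the evidence already in hand = 1.4 × 6 = 8.4.
Odds after that evidence = (33/967) × 8.4 = 1386/4835.
Target odds = 0.98/0.02 = 49.
Need 2ⁿ ≥ 49 ÷ (1386/4835) = 33845/198.
2⁷ = 128 falls short of 33845/198 but 2⁸ = 256 reaches it, so n = 8.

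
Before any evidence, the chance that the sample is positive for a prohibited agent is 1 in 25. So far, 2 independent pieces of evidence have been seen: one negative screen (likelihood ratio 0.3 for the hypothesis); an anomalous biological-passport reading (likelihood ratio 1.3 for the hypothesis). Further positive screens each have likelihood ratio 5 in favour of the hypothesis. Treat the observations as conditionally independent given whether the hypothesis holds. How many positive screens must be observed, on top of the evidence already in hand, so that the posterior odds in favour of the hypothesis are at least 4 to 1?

Prior odds = 0.04/0.96 = 1/24.
Combined Bayes factor of the evidence already in hand = 0.3 × 1.3 = 0.39.
Odds after that evidence = (1/24) × 0.39 = 0.01625.
Target odds = 4.
Need 5ⁿ ≥ 4 ÷ 0.01625 = 3200/13.
5³ = 125 falls short of 3200/13 but 5⁴ = 625 reaches it, so n = 4.

4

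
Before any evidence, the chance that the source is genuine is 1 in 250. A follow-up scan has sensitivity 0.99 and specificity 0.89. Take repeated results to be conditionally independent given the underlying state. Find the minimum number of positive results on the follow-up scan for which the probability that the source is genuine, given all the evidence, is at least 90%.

Prior odds: 0.004 ÷ 0.996 = 1/249.
False-positive rate = 1 − 0.89 = 0.11; likelihood ratio of a positive = 0.99/0.11 = 9.
Target odds: 0.9 ÷ 0.1 = 9.
Require 9ⁿ ≥ 9 ÷ (1/249) = 2241.
9³ = 729 falls short of 2241 but 9⁴ = 6561 reaches it, so n = 4.

4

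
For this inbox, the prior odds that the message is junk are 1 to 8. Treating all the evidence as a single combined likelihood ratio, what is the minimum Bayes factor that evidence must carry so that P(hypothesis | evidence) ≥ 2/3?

16

Prior odds = 0.125.
Target odds = (2/3)/(1/3) = 2.
Required Bayes factor = 2 ÷ 0.125 = 16.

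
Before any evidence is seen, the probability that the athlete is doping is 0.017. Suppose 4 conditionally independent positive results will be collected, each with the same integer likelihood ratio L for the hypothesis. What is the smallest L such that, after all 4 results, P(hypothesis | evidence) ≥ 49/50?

Prior odds = 0.017/0.983 = 17/983.
Target odds = 0.98/0.02 = 49.
Need L⁴ ≥ 49 ÷ (17/983) = 48167/17.
7⁴ = 2401 < 48167/17 ≤ 4096 = 8⁴, so L = 8.

8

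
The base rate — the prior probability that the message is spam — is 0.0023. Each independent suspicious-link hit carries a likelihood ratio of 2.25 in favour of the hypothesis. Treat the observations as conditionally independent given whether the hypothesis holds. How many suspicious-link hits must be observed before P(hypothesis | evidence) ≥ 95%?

12

Prior odds: 0.0023 ÷ 0.9977 = 23/9977.
Likelihood ratio per suspicious-link hit = 2.25.
Target odds: 0.95 ÷ 0.05 = 19.
Require 2.25ⁿ ≥ 19 ÷ (23/9977) = 189563/23.
2.25¹¹ ≈7481.83 falls short of 189563/23 but 2.25¹² ≈16834.1 reaches it, so n = 12.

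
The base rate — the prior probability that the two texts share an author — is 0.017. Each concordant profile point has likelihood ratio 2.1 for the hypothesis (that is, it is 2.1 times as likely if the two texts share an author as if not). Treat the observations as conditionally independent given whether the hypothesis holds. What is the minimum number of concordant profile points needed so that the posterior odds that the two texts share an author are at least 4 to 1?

Prior odds: 0.017 ÷ 0.983 = 17/983.
Likelihood ratio per concordant profile point = 2.1.
Target odds = 4.
Need (17/983) × 2.1ⁿ ≥ 4, i.e. 2.1ⁿ ≥ 3932/17.
2.1⁷ ≈180.109 falls short of 3932/17 but 2.1⁸ ≈378.229 reaches it, so n = 8.

8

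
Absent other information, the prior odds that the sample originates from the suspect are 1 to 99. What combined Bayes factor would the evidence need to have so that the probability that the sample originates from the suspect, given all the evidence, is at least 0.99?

9801

Prior odds = 1/99.
Target odds = 0.99/0.01 = 99.
Required Bayes factor = 99 ÷ (1/99) = 9801.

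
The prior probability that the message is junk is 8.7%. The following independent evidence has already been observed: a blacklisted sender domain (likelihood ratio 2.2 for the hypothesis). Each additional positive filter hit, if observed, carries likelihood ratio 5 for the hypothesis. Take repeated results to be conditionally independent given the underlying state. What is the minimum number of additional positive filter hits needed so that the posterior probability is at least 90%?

3

Prior odds = 0.087/0.913 = 87/913.
Bayes factor of the evidence already in hand = 2.2.
Odds after that evidence = (87/913) × 2.2 = 87/415.
Target odds = 0.9/0.1 = 9.
Need 5ⁿ ≥ 9 ÷ (87/415) = 1245/29.
5² = 25 falls short of 1245/29 but 5³ = 125 reaches it, so n = 3.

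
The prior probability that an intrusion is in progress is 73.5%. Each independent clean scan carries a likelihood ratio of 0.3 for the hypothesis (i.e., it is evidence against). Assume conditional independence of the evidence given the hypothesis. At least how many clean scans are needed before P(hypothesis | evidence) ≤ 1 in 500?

7

Prior odds = 0.735/0.265 = 147/53.
Likelihood ratio per clean scan = 0.3.
Target posterior odds = 0.002/0.998 = 1/499.
Need (147/53) × 0.3ⁿ ≤ 1/499, i.e. 0.3ⁿ ≤ 53/73353.
0.3⁶ = 729/1000000 is still above 53/73353 but 0.3⁷ = 2187/10000000 is at or below it, so n = 7.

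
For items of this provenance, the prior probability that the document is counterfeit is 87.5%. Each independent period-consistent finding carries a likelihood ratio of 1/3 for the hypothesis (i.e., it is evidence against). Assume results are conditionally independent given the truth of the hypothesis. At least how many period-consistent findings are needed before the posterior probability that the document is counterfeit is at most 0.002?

8

Prior odds = 0.875/0.125 = 7.
Likelihood ratio per period-consistent finding = 1/3.
Target odds: 0.002 ÷ 0.998 = 1/499.
Require (1/3)ⁿ ≤ 1/499 ÷ 7 = 1/3493.
(1/3)⁷ = 1/2187 is still above 1/3493 but (1/3)⁸ = 1/6561 is at or below it, so n = 8.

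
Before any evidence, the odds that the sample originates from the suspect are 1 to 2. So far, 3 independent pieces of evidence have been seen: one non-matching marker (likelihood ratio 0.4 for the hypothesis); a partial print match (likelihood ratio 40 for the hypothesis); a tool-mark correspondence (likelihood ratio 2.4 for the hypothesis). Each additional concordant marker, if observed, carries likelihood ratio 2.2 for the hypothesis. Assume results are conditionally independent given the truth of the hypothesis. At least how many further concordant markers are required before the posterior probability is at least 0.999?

6

Prior odds = 0.5.
Combined Bayes factor of the evidence already in hand = 0.4 × 40 × 2.4 = 38.4.
Odds after that evidence = 0.5 × 38.4 = 19.2.
Target odds = 0.999/0.001 = 999.
Need 2.2ⁿ ≥ 999 ÷ 19.2 = 52.03125.
2.2⁵ = 51.53632 falls short of 52.03125 but 2.2⁶ = 1771561/15625 reaches it, so n = 6.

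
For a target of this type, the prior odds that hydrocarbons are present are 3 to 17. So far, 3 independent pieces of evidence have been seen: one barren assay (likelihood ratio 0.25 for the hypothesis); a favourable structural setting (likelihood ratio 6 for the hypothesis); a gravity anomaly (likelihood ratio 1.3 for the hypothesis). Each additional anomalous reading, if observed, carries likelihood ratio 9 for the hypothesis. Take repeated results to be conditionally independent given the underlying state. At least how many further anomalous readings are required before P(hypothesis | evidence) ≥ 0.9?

2

Prior odds = 3/17.
Combined Bayes factor of the evidence already in hand = 0.25 × 6 × 1.3 = 1.95.
Odds after that evidence = (3/17) × 1.95 = 117/340.
Target odds = 0.9/0.1 = 9.
Need 9ⁿ ≥ 9 ÷ (117/340) = 340/13.
9¹ = 9 falls short of 340/13 but 9² = 81 reaches it, so n = 2.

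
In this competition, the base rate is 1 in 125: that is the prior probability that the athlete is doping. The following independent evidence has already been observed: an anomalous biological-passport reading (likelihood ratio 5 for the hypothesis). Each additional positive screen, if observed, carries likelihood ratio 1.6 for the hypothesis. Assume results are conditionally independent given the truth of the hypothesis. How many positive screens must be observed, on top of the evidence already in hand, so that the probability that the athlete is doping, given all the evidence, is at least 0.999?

Prior odds = 0.008/0.992 = 1/124.
Bayes factor of the evidence already in hand = 5.
Odds after that evidence = (1/124) × 5 = 5/124.
Target odds = 0.999/0.001 = 999.
Need 1.6ⁿ ≥ 999 ÷ (5/124) = 24775.2.
1.6²¹ ≈19342.8 falls short of 24775.2 but 1.6²² ≈30948.5 reaches it, so n = 22.

22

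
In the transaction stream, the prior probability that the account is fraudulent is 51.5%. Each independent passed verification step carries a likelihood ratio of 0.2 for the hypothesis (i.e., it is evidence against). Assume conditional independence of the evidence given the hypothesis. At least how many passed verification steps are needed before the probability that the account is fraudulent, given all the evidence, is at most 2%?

3

Prior odds = 0.515/0.485 = 103/97.
Likelihood ratio per passed verification step = 0.2.
Target odds: 0.02 ÷ 0.98 = 1/49.
Need (103/97) × 0.2ⁿ ≤ 1/49, i.e. 0.2ⁿ ≤ 97/5047.
0.2² = 0.04 is still above 97/5047 but 0.2³ = 0.008 is at or below it, so n = 3.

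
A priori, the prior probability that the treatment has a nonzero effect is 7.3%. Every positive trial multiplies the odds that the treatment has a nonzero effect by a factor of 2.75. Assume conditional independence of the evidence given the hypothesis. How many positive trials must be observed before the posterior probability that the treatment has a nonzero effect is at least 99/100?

8

Prior odds = 0.073/0.927 = 73/927.
Likelihood ratio per positive trial = 2.75.
Target posterior odds = 0.99/0.01 = 99.
Need (73/927) × 2.75ⁿ ≥ 99, i.e. 2.75ⁿ ≥ 91773/73.
2.75⁷ = 19487171/16384 falls short of 91773/73 but 2.75⁸ = 214358881/65536 reaches it, so n = 8.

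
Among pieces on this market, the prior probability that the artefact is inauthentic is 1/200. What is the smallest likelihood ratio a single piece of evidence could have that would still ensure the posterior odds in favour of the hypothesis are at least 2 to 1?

Prior odds = 0.005/0.995 = 1/199.
Target odds = 2.
Required Bayes factor = 2 ÷ (1/199) = 398.

398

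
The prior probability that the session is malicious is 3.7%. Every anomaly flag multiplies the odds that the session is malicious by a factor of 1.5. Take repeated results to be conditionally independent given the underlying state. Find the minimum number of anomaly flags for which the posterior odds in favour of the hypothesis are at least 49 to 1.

18

Prior odds: 0.037 ÷ 0.963 = 37/963.
Likelihood ratio per anomaly flag = 1.5.
Target odds = 49.
Require 1.5ⁿ ≥ 49 ÷ (37/963) = 47187/37.
1.5¹⁷ = 129140163/131072 falls short of 47187/37 but 1.5¹⁸ = 387420489/262144 reaches it, so n = 18.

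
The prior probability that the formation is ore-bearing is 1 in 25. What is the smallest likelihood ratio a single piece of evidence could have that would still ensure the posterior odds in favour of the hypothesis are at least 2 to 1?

48

Prior odds = 0.04/0.96 = 1/24.
Target odds = 2.
Required Bayes factor = 2 ÷ (1/24) = 48.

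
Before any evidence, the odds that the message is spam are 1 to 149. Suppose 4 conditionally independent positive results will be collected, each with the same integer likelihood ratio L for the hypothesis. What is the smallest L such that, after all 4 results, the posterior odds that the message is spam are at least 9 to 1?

Prior odds = 1/149.
Target odds = 9.
Need L⁴ ≥ 9 ÷ (1/149) = 1341.
6⁴ = 1296 < 1341 ≤ 2401 = 7⁴, so L = 7.

7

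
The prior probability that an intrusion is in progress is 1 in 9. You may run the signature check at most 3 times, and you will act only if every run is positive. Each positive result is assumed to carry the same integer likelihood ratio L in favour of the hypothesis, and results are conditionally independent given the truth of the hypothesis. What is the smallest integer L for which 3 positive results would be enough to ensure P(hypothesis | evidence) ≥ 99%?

10

Prior odds = (1/9)/(8/9) = 0.125.
Target odds = 0.99/0.01 = 99.
Need L³ ≥ 99 ÷ 0.125 = 792.
9³ = 729 < 792 ≤ 1000 = 10³, so L = 10.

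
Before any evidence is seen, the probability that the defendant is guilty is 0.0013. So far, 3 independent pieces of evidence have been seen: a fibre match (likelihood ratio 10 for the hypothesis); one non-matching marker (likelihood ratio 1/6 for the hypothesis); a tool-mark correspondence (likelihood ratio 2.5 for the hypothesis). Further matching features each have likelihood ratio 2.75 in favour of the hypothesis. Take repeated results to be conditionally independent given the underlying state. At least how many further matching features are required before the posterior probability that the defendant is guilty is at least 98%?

10

Prior odds = 0.0013/0.9987 = 13/9987.
Combined Bayes factor of the evidence already in hand = 10 × (1/6) × 2.5 = 25/6.
Odds after that evidence = (13/9987) × 25/6 = 325/59922.
Target odds = 0.98/0.02 = 49.
Need 2.75ⁿ ≥ 49 ÷ (325/59922) = 2936178/325.
2.75⁹ ≈8994.86 falls short of 2936178/325 but 2.75¹⁰ ≈24735.9 reaches it, so n = 10.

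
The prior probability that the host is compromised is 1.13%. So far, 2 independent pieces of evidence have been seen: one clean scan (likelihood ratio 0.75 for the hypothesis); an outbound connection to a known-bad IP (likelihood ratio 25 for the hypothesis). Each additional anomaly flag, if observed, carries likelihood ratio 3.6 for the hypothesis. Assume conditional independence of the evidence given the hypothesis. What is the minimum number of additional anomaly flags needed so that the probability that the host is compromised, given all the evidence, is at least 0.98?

5

Prior odds = 0.0113/0.9887 = 113/9887.
Combined Bayes factor of the evidence already in hand = 0.75 × 25 = 18.75.
Odds after that evidence = (113/9887) × 18.75 = 8475/39548.
Target odds = 0.98/0.02 = 49.
Need 3.6ⁿ ≥ 49 ÷ (8475/39548) = 1937852/8475.
3.6⁴ = 167.9616 falls short of 1937852/8475 but 3.6⁵ = 604.66176 reaches it, so n = 5.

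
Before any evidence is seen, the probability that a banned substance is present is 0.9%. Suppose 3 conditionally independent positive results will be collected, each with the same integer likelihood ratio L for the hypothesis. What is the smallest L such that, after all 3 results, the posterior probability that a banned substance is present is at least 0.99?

23

Prior odds = 0.009/0.991 = 9/991.
Target odds = 0.99/0.01 = 99.
Need L³ ≥ 99 ÷ (9/991) = 10901.
22³ = 10648 < 10901 ≤ 12167 = 23³, so L = 23.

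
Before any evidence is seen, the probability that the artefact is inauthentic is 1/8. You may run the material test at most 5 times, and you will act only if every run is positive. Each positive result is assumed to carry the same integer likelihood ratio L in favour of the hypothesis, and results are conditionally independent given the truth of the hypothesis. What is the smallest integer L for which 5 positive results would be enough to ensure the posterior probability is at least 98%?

4

Prior odds = 0.125/0.875 = 1/7.
Target odds = 0.98/0.02 = 49.
Need L⁵ ≥ 49 ÷ (1/7) = 343.
3⁵ = 243 < 343 ≤ 1024 = 4⁵, so L = 4.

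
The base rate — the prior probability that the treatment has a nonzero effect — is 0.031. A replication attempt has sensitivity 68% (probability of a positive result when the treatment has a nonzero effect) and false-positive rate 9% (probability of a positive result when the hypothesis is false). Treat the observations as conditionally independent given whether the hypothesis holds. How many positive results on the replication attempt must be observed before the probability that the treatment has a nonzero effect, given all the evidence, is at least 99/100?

Prior odds = 0.031/0.969 = 31/969.
Likelihood ratio of a positive result = 0.68/0.09 = 68/9.
Target posterior odds = 0.99/0.01 = 99.
Need (31/969) × (68/9)ⁿ ≥ 99, i.e. (68/9)ⁿ ≥ 95931/31.
(68/9)³ = 314432/729 falls short of 95931/31 but (68/9)⁴ = 21381376/6561 reaches it, so n = 4.

4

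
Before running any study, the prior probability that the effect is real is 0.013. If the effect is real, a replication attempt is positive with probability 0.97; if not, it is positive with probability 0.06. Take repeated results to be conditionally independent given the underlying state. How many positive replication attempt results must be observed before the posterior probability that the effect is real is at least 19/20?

3

Prior odds: 0.013 ÷ 0.987 = 13/987.
Likelihood ratio of a positive = 0.97/0.06 = 97/6.
Target posterior odds = 0.95/0.05 = 19.
Need (13/987) × (97/6)ⁿ ≥ 19, i.e. (97/6)ⁿ ≥ 18753/13.
(97/6)² = 9409/36 falls short of 18753/13 but (97/6)³ = 912673/216 reaches it, so n = 3.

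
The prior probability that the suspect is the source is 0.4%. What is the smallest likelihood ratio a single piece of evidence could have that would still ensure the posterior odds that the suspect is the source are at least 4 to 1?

996

Prior odds = 0.004/0.996 = 1/249.
Target odds = 4.
Required Bayes factor = 4 ÷ (1/249) = 996.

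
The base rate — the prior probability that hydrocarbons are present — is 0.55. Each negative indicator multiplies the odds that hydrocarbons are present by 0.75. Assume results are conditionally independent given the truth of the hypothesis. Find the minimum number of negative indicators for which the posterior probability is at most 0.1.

9

Prior odds: 0.55 ÷ 0.45 = 11/9.
Likelihood ratio per negative indicator = 0.75.
Target odds: 0.1 ÷ 0.9 = 1/9.
Need (11/9) × 0.75ⁿ ≤ 1/9, i.e. 0.75ⁿ ≤ 1/11.
0.75⁸ = 6561/65536 is still above 1/11 but 0.75⁹ = 19683/262144 is at or below it, so n = 9.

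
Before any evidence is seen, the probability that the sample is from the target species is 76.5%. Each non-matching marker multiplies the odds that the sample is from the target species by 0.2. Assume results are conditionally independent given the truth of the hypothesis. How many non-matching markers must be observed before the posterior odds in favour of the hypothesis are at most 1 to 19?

Prior odds = 0.765/0.235 = 153/47.
Likelihood ratio per non-matching marker = 0.2.
Target odds = 1/19.
Need (153/47) × 0.2ⁿ ≤ 1/19, i.e. 0.2ⁿ ≤ 47/2907.
0.2² = 0.04 is still above 47/2907 but 0.2³ = 0.008 is at or below it, so n = 3.

3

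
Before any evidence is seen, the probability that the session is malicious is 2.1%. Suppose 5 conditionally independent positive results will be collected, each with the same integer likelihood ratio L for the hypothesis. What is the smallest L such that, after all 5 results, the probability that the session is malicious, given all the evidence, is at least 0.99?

Prior odds = 0.021/0.979 = 21/979.
Target odds = 0.99/0.01 = 99.
Need L⁵ ≥ 99 ÷ (21/979) = 32307/7.
5⁵ = 3125 < 32307/7 ≤ 7776 = 6⁵, so L = 6.

6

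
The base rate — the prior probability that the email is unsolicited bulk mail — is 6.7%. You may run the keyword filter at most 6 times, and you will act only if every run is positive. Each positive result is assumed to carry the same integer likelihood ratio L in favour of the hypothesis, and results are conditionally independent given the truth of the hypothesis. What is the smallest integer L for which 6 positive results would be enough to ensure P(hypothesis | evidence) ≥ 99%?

Prior odds = 0.067/0.933 = 67/933.
Target odds = 0.99/0.01 = 99.
Need L⁶ ≥ 99 ÷ (67/933) = 92367/67.
3⁶ = 729 < 92367/67 ≤ 4096 = 4⁶, so L = 4.

4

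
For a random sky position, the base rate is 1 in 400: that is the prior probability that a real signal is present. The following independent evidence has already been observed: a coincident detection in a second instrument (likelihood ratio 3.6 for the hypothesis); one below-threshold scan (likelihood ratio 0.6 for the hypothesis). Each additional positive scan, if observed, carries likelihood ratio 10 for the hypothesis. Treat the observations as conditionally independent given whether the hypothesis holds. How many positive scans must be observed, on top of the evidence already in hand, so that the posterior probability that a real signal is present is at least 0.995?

Prior odds = 0.0025/0.9975 = 1/399.
Combined Bayes factor of the evidence already in hand = 3.6 × 0.6 = 2.16.
Odds after that evidence = (1/399) × 2.16 = 18/3325.
Target odds = 0.995/0.005 = 199.
Need 10ⁿ ≥ 199 ÷ (18/3325) = 661675/18.
10⁴ = 10000 falls short of 661675/18 but 10⁵ = 100000 reaches it, so n = 5.

5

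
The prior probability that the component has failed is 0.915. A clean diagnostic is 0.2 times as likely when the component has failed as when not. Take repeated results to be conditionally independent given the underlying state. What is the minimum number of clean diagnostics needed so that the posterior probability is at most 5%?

Prior odds = 0.915/0.085 = 183/17.
Likelihood ratio per clean diagnostic = 0.2.
Target posterior odds = 0.05/0.95 = 1/19.
Require 0.2ⁿ ≤ 1/19 ÷ (183/17) = 17/3477.
0.2³ = 0.008 is still above 17/3477 but 0.2⁴ = 0.0016 is at or below it, so n = 4.

4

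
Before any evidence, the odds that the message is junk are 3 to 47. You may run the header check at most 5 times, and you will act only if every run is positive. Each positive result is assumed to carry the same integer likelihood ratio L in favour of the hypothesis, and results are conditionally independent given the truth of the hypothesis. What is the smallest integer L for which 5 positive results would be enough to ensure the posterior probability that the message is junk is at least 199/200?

Prior odds = 3/47.
Target odds = 0.995/0.005 = 199.
Need L⁵ ≥ 199 ÷ (3/47) = 9353/3.
4⁵ = 1024 < 9353/3 ≤ 3125 = 5⁵, so L = 5.

5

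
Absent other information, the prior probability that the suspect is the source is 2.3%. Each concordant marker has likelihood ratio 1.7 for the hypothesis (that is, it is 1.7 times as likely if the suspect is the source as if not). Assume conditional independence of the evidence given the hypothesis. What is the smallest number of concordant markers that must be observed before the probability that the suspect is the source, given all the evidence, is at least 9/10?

Prior odds = 0.023/0.977 = 23/977.
Likelihood ratio per concordant marker = 1.7.
Target posterior odds = 0.9/0.1 = 9.
Need (23/977) × 1.7ⁿ ≥ 9, i.e. 1.7ⁿ ≥ 8793/23.
1.7¹¹ ≈342.719 falls short of 8793/23 but 1.7¹² ≈582.622 reaches it, so n = 12.

12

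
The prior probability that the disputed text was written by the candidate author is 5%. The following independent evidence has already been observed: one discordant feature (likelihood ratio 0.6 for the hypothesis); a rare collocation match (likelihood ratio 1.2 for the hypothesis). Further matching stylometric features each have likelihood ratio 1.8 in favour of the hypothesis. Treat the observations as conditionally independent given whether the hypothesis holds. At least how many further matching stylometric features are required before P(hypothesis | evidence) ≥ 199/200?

15

Prior odds = 0.05/0.95 = 1/19.
Combined Bayes factor of the evidence already in hand = 0.6 × 1.2 = 0.72.
Odds after that evidence = (1/19) × 0.72 = 18/475.
Target odds = 0.995/0.005 = 199.
Need 1.8ⁿ ≥ 199 ÷ (18/475) = 94525/18.
1.8¹⁴ ≈3748.13 falls short of 94525/18 but 1.8¹⁵ ≈6746.64 reaches it, so n = 15.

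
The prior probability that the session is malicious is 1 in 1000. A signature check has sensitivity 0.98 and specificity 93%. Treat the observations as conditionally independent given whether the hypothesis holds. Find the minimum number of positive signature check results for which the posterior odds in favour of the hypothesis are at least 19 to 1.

Prior odds: 0.001 ÷ 0.999 = 1/999.
False-positive rate = 1 − 0.93 = 0.07; likelihood ratio of a positive = 0.98/0.07 = 14.
Target odds = 19.
Need (1/999) × 14ⁿ ≥ 19, i.e. 14ⁿ ≥ 18981.
14³ = 2744 falls short of 18981 but 14⁴ = 38416 reaches it, so n = 4.

4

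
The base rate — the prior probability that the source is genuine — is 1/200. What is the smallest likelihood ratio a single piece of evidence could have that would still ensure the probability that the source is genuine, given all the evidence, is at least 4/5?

Prior odds = 0.005/0.995 = 1/199.
Target odds = 0.8/0.2 = 4.
Required Bayes factor = 4 ÷ (1/199) = 796.

796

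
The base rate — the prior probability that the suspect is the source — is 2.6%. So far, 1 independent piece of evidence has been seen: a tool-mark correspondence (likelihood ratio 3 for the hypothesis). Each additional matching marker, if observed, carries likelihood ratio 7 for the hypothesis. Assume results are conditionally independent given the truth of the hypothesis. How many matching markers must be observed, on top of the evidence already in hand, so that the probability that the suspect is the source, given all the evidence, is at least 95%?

Prior odds = 0.026/0.974 = 13/487.
Bayes factor of the evidence already in hand = 3.
Odds after that evidence = (13/487) × 3 = 39/487.
Target odds = 0.95/0.05 = 19.
Need 7ⁿ ≥ 19 ÷ (39/487) = 9253/39.
7² = 49 falls short of 9253/39 but 7³ = 343 reaches it, so n = 3.

3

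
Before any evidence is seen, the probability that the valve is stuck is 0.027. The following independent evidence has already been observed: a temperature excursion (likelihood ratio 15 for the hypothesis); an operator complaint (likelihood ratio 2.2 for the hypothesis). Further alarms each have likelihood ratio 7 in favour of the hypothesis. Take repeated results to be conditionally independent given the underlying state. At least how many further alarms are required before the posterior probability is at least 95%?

Prior odds = 0.027/0.973 = 27/973.
Combined Bayes factor of the evidence already in hand = 15 × 2.2 = 33.
Odds after that evidence = (27/973) × 33 = 891/973.
Target odds = 0.95/0.05 = 19.
Need 7ⁿ ≥ 19 ÷ (891/973) = 18487/891.
7¹ = 7 falls short of 18487/891 but 7² = 49 reaches it, so n = 2.

2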